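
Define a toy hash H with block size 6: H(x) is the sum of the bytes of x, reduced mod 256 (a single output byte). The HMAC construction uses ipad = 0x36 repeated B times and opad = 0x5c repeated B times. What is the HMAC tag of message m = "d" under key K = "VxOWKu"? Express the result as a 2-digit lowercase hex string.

38

Key "VxOWKu" = 56 78 4f 57 4b 75 is exactly B = 6 bytes: K' = 56 78 4f 57 4b 75.
K' ⊕ ipad = 60 4e 79 61 7d 43.  K' ⊕ opad = 0a 24 13 0b 17 29.
Inner input = (K'⊕ipad) ∥ m = 60 4e 79 61 7d 43 ∥ 64.
Inner hash: sum = 96+78+121+97+125+67+100 = 684; mod 256 = 172 → ac.
Outer input = (K'⊕opad) ∥ inner = 0a 24 13 0b 17 29 ∥ ac.
Outer hash (tag): sum = 10+36+19+11+23+41+172 = 312; mod 256 = 56 → 38.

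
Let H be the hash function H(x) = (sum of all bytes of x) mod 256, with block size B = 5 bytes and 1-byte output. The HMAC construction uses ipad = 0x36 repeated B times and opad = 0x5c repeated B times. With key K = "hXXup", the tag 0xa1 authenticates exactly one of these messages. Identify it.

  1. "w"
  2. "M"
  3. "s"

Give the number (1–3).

Key "hXXup" = 68 58 58 75 70 is exactly B = 5 bytes: K' = 68 58 58 75 70.
K' ⊕ ipad = 5e 6e 6e 43 46; K' ⊕ opad = 34 04 04 29 2c.
m1: inner = H(5e 6e 6e 43 46 77) = 3a; tag = H(34 04 04 29 2c 3a) = cb
m2: inner = H(5e 6e 6e 43 46 4d) = 10; tag = H(34 04 04 29 2c 10) = a1 ← matches
m3: inner = H(5e 6e 6e 43 46 73) = 36; tag = H(34 04 04 29 2c 36) = c7

2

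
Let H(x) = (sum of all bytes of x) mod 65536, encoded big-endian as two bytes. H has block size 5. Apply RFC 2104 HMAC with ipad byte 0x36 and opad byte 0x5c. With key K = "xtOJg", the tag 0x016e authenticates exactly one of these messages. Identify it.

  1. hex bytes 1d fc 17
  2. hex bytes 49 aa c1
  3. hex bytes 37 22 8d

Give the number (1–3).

3

Key "xtOJg" = 78 74 4f 4a 67 is exactly B = 5 bytes: K' = 78 74 4f 4a 67.
K' ⊕ ipad = 4e 42 79 7c 51; K' ⊕ opad = 24 28 13 16 3b.
m1: inner = H(4e 42 79 7c 51 1d fc 17) = 03 06; tag = H(24 28 13 16 3b 03 06) = 00b9
m2: inner = H(4e 42 79 7c 51 49 aa c1) = 03 8a; tag = H(24 28 13 16 3b 03 8a) = 013d
m3: inner = H(4e 42 79 7c 51 37 22 8d) = 02 bc; tag = H(24 28 13 16 3b 02 bc) = 016e ← matches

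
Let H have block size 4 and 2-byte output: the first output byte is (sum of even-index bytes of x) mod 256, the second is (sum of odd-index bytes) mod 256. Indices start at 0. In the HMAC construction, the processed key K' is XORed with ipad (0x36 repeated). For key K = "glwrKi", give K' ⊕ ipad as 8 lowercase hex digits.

1f713636

Key "glwrKi" = 67 6c 77 72 4b 69 is 6 bytes > B = 4, so hash it first: H(key) = 29 47, then zero-pad to 4 bytes: K' = 29 47 00 00.
XOR each byte with 0x36: 29⊕36=1f, 47⊕36=71, 00⊕36=36, 00⊕36=36.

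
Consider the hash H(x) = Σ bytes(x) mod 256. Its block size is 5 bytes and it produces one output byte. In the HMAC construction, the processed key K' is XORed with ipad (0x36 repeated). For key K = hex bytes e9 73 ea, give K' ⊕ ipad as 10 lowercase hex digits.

df45dc3636

Key hex bytes e9 73 ea is 3 bytes ≤ B = 5; zero-pad to 5 bytes: K' = e9 73 ea 00 00.
XOR each byte with 0x36: e9⊕36=df, 73⊕36=45, ea⊕36=dc, 00⊕36=36, 00⊕36=36.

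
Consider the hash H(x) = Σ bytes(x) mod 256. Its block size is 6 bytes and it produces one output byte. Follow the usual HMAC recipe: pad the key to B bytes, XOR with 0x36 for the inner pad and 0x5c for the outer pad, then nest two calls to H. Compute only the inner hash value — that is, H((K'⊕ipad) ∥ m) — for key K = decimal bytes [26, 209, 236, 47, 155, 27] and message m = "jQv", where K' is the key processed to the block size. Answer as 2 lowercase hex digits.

Key decimal bytes [26, 209, 236, 47, 155, 27] = 1a d1 ec 2f 9b 1b is exactly B = 6 bytes: K' = 1a d1 ec 2f 9b 1b.
K' ⊕ ipad = 2c e7 da 19 ad 2d.
Inner input = 2c e7 da 19 ad 2d ∥ 6a 51 76.
Inner hash: sum = 44+231+218+25+173+45+106+81+118 = 1041; mod 256 = 17 → 11.

11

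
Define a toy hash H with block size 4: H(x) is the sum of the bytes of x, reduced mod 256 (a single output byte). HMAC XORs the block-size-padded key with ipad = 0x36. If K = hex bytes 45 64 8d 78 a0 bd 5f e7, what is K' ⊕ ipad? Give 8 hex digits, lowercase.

67363636

Key hex bytes 45 64 8d 78 a0 bd 5f e7 is 8 bytes > B = 4, so hash it first: H(key) = 51, then zero-pad to 4 bytes: K' = 51 00 00 00.
XOR each byte with 0x36: 51⊕36=67, 00⊕36=36, 00⊕36=36, 00⊕36=36.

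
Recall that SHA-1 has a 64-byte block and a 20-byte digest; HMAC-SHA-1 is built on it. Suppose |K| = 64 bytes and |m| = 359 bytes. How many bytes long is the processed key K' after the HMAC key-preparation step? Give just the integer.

Key is 64 ≤ 64 bytes, zero-padded: |K'| = 64.

64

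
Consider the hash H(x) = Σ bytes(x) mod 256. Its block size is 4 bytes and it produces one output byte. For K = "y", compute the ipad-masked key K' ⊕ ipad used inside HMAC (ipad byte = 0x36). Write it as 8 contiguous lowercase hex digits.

Key "y" = 79 is 1 byte ≤ B = 4; zero-pad to 4 bytes: K' = 79 00 00 00.
XOR each byte with 0x36: 79⊕36=4f, 00⊕36=36, 00⊕36=36, 00⊕36=36.

4f363636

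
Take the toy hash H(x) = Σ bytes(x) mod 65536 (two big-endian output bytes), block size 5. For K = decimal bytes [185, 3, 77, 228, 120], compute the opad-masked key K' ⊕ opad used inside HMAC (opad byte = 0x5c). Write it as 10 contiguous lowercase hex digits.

e55f11b824

Key decimal bytes [185, 3, 77, 228, 120] = b9 03 4d e4 78 is exactly B = 5 bytes: K' = b9 03 4d e4 78.
XOR each byte with 0x5c: b9⊕5c=e5, 03⊕5c=5f, 4d⊕5c=11, e4⊕5c=b8, 78⊕5c=24.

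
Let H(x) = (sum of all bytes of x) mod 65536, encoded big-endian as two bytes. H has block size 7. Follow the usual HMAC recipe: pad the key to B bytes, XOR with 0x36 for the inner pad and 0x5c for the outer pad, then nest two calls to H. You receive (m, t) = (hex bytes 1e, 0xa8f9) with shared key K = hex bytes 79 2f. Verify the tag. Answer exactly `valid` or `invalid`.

Key hex bytes 79 2f is 2 bytes ≤ B = 7; zero-pad to 7 bytes: K' = 79 2f 00 00 00 00 00.
K' ⊕ ipad = 4f 19 36 36 36 36 36; K' ⊕ opad = 25 73 5c 5c 5c 5c 5c.
Inner hash: sum = 79+25+54+54+54+54+54+30 = 404 → 01 94.
Outer hash (recomputed tag): sum = 37+115+92+92+92+92+92+1+148 = 761 → 02 f9.
Recomputed tag = 02f9; claimed = a8f9 → mismatch.

invalid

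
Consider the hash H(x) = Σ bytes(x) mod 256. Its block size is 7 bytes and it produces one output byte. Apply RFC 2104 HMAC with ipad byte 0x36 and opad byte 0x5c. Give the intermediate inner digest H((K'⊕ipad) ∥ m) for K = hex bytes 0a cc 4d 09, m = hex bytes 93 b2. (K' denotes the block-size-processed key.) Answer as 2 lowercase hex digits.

d7

Key hex bytes 0a cc 4d 09 is 4 bytes ≤ B = 7; zero-pad to 7 bytes: K' = 0a cc 4d 09 00 00 00.
K' ⊕ ipad = 3c fa 7b 3f 36 36 36.
Inner input = 3c fa 7b 3f 36 36 36 ∥ 93 b2.
Inner hash: sum = 60+250+123+63+54+54+54+147+178 = 983; mod 256 = 215 → d7.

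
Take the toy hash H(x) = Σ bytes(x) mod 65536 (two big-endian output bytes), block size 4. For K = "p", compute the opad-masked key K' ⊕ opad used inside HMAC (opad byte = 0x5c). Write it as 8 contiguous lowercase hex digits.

2c5c5c5c

Key "p" = 70 is 1 byte ≤ B = 4; zero-pad to 4 bytes: K' = 70 00 00 00.
XOR each byte with 0x5c: 70⊕5c=2c, 00⊕5c=5c, 00⊕5c=5c, 00⊕5c=5c.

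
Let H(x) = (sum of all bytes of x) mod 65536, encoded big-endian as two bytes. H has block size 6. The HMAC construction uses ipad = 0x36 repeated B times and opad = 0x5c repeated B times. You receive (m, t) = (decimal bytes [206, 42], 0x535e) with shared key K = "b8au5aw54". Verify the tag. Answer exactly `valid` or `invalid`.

Key "b8au5aw54" = 62 38 61 75 35 61 77 35 34 is 9 bytes > B = 6, so hash it first: H(key) = 02 e6, then zero-pad to 6 bytes: K' = 02 e6 00 00 00 00.
K' ⊕ ipad = 34 d0 36 36 36 36; K' ⊕ opad = 5e ba 5c 5c 5c 5c.
Inner hash: sum = 52+208+54+54+54+54+206+42 = 724 → 02 d4.
Outer hash (recomputed tag): sum = 94+186+92+92+92+92+2+212 = 862 → 03 5e.
Recomputed tag = 035e; claimed = 535e → mismatch.

invalid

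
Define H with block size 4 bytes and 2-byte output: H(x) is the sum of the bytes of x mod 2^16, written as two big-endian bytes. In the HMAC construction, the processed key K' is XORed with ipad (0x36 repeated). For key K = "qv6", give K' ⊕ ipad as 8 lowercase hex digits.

Key "qv6" = 71 76 36 is 3 bytes ≤ B = 4; zero-pad to 4 bytes: K' = 71 76 36 00.
XOR each byte with 0x36: 71⊕36=47, 76⊕36=40, 36⊕36=00, 00⊕36=36.

47400036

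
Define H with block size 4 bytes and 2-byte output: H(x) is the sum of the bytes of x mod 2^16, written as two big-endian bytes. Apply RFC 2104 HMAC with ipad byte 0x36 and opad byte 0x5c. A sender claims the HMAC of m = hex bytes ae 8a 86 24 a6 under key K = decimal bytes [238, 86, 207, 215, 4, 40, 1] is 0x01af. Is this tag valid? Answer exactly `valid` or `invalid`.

Key decimal bytes [238, 86, 207, 215, 4, 40, 1] = ee 56 cf d7 04 28 01 is 7 bytes > B = 4, so hash it first: H(key) = 03 17, then zero-pad to 4 bytes: K' = 03 17 00 00.
K' ⊕ ipad = 35 21 36 36; K' ⊕ opad = 5f 4b 5c 5c.
Inner hash: sum = 53+33+54+54+174+138+134+36+166 = 842 → 03 4a.
Outer hash (recomputed tag): sum = 95+75+92+92+3+74 = 431 → 01 af.
Recomputed tag = 01af; claimed = 01af → match.

valid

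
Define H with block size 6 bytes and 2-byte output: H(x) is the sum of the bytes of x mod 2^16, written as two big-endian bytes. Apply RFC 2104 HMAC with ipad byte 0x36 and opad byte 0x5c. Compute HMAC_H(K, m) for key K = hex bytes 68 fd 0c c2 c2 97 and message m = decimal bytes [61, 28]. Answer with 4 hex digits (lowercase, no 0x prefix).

Key hex bytes 68 fd 0c c2 c2 97 is exactly B = 6 bytes: K' = 68 fd 0c c2 c2 97.
K' ⊕ ipad = 5e cb 3a f4 f4 a1.  K' ⊕ opad = 34 a1 50 9e 9e cb.
Inner input = (K'⊕ipad) ∥ m = 5e cb 3a f4 f4 a1 ∥ 3d 1c.
Inner hash: sum = 94+203+58+244+244+161+61+28 = 1093 → 04 45.
Outer input = (K'⊕opad) ∥ inner = 34 a1 50 9e 9e cb ∥ 04 45.
Outer hash (tag): sum = 52+161+80+158+158+203+4+69 = 885 → 03 75.

0375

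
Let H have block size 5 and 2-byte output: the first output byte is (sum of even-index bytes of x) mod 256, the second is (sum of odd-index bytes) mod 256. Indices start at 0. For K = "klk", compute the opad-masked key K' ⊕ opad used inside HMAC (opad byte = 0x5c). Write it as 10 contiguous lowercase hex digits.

Key "klk" = 6b 6c 6b is 3 bytes ≤ B = 5; zero-pad to 5 bytes: K' = 6b 6c 6b 00 00.
XOR each byte with 0x5c: 6b⊕5c=37, 6c⊕5c=30, 6b⊕5c=37, 00⊕5c=5c, 00⊕5c=5c.

3730375c5c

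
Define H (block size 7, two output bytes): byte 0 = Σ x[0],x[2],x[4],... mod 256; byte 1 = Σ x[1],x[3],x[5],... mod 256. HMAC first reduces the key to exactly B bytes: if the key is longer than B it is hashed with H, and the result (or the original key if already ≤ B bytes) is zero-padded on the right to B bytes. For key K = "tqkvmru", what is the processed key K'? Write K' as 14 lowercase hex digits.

Key "tqkvmru" = 74 71 6b 76 6d 72 75 is exactly B = 7 bytes: K' = 74 71 6b 76 6d 72 75.

74716b766d7275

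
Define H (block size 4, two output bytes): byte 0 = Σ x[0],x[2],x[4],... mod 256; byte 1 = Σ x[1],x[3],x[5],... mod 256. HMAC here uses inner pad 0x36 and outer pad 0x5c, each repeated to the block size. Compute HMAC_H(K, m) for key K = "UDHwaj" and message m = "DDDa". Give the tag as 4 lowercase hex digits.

84c3

Key "UDHwaj" = 55 44 48 77 61 6a is 6 bytes > B = 4, so hash it first: H(key) = fe 25, then zero-pad to 4 bytes: K' = fe 25 00 00.
K' ⊕ ipad = c8 13 36 36.  K' ⊕ opad = a2 79 5c 5c.
Inner input = (K'⊕ipad) ∥ m = c8 13 36 36 ∥ 44 44 44 61.
Inner hash: even-index sum = 390 mod 256 = 134; odd-index sum = 238 mod 256 = 238 → 86 ee.
Outer input = (K'⊕opad) ∥ inner = a2 79 5c 5c ∥ 86 ee.
Outer hash (tag): even-index sum = 388 mod 256 = 132; odd-index sum = 451 mod 256 = 195 → 84 c3.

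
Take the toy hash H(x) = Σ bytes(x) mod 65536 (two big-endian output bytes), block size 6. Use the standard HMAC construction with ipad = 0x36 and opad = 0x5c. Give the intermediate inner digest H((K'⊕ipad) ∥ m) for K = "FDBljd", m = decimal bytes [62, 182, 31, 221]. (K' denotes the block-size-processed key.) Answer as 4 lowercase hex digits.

Key "FDBljd" = 46 44 42 6c 6a 64 is exactly B = 6 bytes: K' = 46 44 42 6c 6a 64.
K' ⊕ ipad = 70 72 74 5a 5c 52.
Inner input = 70 72 74 5a 5c 52 ∥ 3e b6 1f dd.
Inner hash: sum = 112+114+116+90+92+82+62+182+31+221 = 1102 → 04 4e.

044e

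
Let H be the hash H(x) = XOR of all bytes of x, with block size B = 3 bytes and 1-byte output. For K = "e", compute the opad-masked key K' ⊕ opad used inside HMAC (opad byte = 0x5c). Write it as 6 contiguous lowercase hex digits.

395c5c

Key "e" = 65 is 1 byte ≤ B = 3; zero-pad to 3 bytes: K' = 65 00 00.
XOR each byte with 0x5c: 65⊕5c=39, 00⊕5c=5c, 00⊕5c=5c.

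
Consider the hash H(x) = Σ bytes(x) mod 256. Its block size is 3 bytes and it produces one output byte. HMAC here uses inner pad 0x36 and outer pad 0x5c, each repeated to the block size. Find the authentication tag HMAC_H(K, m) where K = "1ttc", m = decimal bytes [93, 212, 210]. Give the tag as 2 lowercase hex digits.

Key "1ttc" = 31 74 74 63 is 4 bytes > B = 3, so hash it first: H(key) = 7c, then zero-pad to 3 bytes: K' = 7c 00 00.
K' ⊕ ipad = 4a 36 36.  K' ⊕ opad = 20 5c 5c.
Inner input = (K'⊕ipad) ∥ m = 4a 36 36 ∥ 5d d4 d2.
Inner hash: sum = 74+54+54+93+212+210 = 697; mod 256 = 185 → b9.
Outer input = (K'⊕opad) ∥ inner = 20 5c 5c ∥ b9.
Outer hash (tag): sum = 32+92+92+185 = 401; mod 256 = 145 → 91.

91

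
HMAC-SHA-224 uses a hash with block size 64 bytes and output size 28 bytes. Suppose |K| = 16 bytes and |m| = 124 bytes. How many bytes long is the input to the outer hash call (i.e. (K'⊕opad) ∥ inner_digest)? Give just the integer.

Key is 16 ≤ 64 bytes, zero-padded: |K'| = 64.
Outer input = (K'⊕opad) ∥ H(inner) → 64 + 28 = 92 bytes.

92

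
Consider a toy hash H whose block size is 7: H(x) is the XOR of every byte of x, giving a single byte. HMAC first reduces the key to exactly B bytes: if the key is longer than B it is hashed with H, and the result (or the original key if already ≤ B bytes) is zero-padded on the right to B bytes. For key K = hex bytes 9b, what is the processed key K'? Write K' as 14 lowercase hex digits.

9b000000000000

Key hex bytes 9b is 1 byte ≤ B = 7; zero-pad to 7 bytes: K' = 9b 00 00 00 00 00 00.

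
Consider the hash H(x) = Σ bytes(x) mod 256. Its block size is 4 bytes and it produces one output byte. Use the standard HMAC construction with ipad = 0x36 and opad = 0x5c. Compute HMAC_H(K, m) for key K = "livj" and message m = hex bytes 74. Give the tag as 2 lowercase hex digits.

8e

Key "livj" = 6c 69 76 6a is exactly B = 4 bytes: K' = 6c 69 76 6a.
K' ⊕ ipad = 5a 5f 40 5c.  K' ⊕ opad = 30 35 2a 36.
Inner input = (K'⊕ipad) ∥ m = 5a 5f 40 5c ∥ 74.
Inner hash: sum = 90+95+64+92+116 = 457; mod 256 = 201 → c9.
Outer input = (K'⊕opad) ∥ inner = 30 35 2a 36 ∥ c9.
Outer hash (tag): sum = 48+53+42+54+201 = 398; mod 256 = 142 → 8e.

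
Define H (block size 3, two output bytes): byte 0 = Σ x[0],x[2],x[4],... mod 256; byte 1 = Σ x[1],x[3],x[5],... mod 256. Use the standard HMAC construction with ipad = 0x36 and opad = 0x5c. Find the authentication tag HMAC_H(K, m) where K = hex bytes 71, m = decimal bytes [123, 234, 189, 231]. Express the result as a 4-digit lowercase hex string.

f7aa

Key hex bytes 71 is 1 byte ≤ B = 3; zero-pad to 3 bytes: K' = 71 00 00.
K' ⊕ ipad = 47 36 36.  K' ⊕ opad = 2d 5c 5c.
Inner input = (K'⊕ipad) ∥ m = 47 36 36 ∥ 7b ea bd e7.
Inner hash: even-index sum = 590 mod 256 = 78; odd-index sum = 366 mod 256 = 110 → 4e 6e.
Outer input = (K'⊕opad) ∥ inner = 2d 5c 5c ∥ 4e 6e.
Outer hash (tag): even-index sum = 247 mod 256 = 247; odd-index sum = 170 mod 256 = 170 → f7 aa.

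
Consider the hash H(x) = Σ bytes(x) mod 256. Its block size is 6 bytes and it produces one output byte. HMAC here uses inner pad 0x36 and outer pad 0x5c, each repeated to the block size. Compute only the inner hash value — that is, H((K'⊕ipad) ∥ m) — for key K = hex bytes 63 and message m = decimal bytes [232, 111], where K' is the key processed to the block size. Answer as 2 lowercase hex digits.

Key hex bytes 63 is 1 byte ≤ B = 6; zero-pad to 6 bytes: K' = 63 00 00 00 00 00.
K' ⊕ ipad = 55 36 36 36 36 36.
Inner input = 55 36 36 36 36 36 ∥ e8 6f.
Inner hash: sum = 85+54+54+54+54+54+232+111 = 698; mod 256 = 186 → ba.

ba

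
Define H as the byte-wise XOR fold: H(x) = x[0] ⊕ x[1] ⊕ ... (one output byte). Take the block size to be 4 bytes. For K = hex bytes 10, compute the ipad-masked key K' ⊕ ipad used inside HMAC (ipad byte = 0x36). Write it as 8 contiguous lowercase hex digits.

Key hex bytes 10 is 1 byte ≤ B = 4; zero-pad to 4 bytes: K' = 10 00 00 00.
XOR each byte with 0x36: 10⊕36=26, 00⊕36=36, 00⊕36=36, 00⊕36=36.

26363636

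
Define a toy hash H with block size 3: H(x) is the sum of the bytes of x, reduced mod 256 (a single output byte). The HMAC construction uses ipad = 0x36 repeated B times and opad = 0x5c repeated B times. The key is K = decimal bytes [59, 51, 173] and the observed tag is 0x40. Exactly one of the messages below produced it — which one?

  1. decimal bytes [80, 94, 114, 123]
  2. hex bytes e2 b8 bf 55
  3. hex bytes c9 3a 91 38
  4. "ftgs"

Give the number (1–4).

Key decimal bytes [59, 51, 173] = 3b 33 ad is exactly B = 3 bytes: K' = 3b 33 ad.
K' ⊕ ipad = 0d 05 9b; K' ⊕ opad = 67 6f f1.
m1: inner = H(0d 05 9b 50 5e 72 7b) = 48; tag = H(67 6f f1 48) = 0f
m2: inner = H(0d 05 9b e2 b8 bf 55) = 5b; tag = H(67 6f f1 5b) = 22
m3: inner = H(0d 05 9b c9 3a 91 38) = 79; tag = H(67 6f f1 79) = 40 ← matches
m4: inner = H(0d 05 9b 66 74 67 73) = 61; tag = H(67 6f f1 61) = 28

3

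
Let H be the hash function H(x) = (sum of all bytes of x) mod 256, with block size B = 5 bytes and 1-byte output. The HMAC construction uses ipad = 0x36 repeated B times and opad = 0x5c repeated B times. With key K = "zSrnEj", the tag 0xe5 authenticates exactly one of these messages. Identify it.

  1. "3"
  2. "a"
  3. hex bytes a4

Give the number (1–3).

Key "zSrnEj" = 7a 53 72 6e 45 6a is 6 bytes > B = 5, so hash it first: H(key) = 5c, then zero-pad to 5 bytes: K' = 5c 00 00 00 00.
K' ⊕ ipad = 6a 36 36 36 36; K' ⊕ opad = 00 5c 5c 5c 5c.
m1: inner = H(6a 36 36 36 36 33) = 75; tag = H(00 5c 5c 5c 5c 75) = e5 ← matches
m2: inner = H(6a 36 36 36 36 61) = a3; tag = H(00 5c 5c 5c 5c a3) = 13
m3: inner = H(6a 36 36 36 36 a4) = e6; tag = H(00 5c 5c 5c 5c e6) = 56

1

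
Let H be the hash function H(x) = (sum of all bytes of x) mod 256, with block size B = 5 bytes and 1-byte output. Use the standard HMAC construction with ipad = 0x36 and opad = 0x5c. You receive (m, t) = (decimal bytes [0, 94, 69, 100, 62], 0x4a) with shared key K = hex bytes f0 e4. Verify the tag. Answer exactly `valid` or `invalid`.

Key hex bytes f0 e4 is 2 bytes ≤ B = 5; zero-pad to 5 bytes: K' = f0 e4 00 00 00.
K' ⊕ ipad = c6 d2 36 36 36; K' ⊕ opad = ac b8 5c 5c 5c.
Inner hash: sum = 198+210+54+54+54+0+94+69+100+62 = 895; mod 256 = 127 → 7f.
Outer hash (recomputed tag): sum = 172+184+92+92+92+127 = 759; mod 256 = 247 → f7.
Recomputed tag = f7; claimed = 4a → mismatch.

invalid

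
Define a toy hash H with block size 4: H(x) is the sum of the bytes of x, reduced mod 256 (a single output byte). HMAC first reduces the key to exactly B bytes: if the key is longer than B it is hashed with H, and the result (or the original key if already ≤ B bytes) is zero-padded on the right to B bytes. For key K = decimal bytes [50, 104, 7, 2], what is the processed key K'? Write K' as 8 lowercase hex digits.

Key decimal bytes [50, 104, 7, 2] = 32 68 07 02 is exactly B = 4 bytes: K' = 32 68 07 02.

32680702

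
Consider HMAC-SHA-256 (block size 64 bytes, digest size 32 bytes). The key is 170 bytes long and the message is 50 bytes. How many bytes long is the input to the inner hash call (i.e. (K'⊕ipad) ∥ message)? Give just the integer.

114

Key is 170 > 64 bytes, so it is hashed to 32 bytes then zero-padded to 64: |K'| = 64.
Inner input = (K'⊕ipad) ∥ m → 64 + 50 = 114 bytes.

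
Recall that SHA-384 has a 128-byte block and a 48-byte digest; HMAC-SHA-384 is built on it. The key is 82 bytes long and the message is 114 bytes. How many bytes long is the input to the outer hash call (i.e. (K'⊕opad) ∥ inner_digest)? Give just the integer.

176

Key is 82 ≤ 128 bytes, zero-padded: |K'| = 128.
Outer input = (K'⊕opad) ∥ H(inner) → 128 + 48 = 176 bytes.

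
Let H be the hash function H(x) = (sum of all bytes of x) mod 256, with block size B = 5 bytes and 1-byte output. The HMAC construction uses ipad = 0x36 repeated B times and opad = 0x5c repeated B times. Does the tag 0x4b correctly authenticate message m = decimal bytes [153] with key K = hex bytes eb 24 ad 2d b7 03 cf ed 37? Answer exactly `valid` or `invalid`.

Key hex bytes eb 24 ad 2d b7 03 cf ed 37 is 9 bytes > B = 5, so hash it first: H(key) = 96, then zero-pad to 5 bytes: K' = 96 00 00 00 00.
K' ⊕ ipad = a0 36 36 36 36; K' ⊕ opad = ca 5c 5c 5c 5c.
Inner hash: sum = 160+54+54+54+54+153 = 529; mod 256 = 17 → 11.
Outer hash (recomputed tag): sum = 202+92+92+92+92+17 = 587; mod 256 = 75 → 4b.
Recomputed tag = 4b; claimed = 4b → match.

valid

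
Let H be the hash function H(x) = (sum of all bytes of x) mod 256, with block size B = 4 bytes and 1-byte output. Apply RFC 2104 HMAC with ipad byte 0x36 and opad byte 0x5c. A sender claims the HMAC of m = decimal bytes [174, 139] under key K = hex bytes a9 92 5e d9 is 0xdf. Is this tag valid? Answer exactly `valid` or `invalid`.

invalid

Key hex bytes a9 92 5e d9 is exactly B = 4 bytes: K' = a9 92 5e d9.
K' ⊕ ipad = 9f a4 68 ef; K' ⊕ opad = f5 ce 02 85.
Inner hash: sum = 159+164+104+239+174+139 = 979; mod 256 = 211 → d3.
Outer hash (recomputed tag): sum = 245+206+2+133+211 = 797; mod 256 = 29 → 1d.
Recomputed tag = 1d; claimed = df → mismatch.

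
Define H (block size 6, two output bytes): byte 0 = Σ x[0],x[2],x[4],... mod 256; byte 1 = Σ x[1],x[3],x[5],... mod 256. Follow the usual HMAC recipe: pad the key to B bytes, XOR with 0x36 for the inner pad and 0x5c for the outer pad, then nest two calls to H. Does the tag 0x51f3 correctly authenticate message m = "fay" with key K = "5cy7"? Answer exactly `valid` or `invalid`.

Key "5cy7" = 35 63 79 37 is 4 bytes ≤ B = 6; zero-pad to 6 bytes: K' = 35 63 79 37 00 00.
K' ⊕ ipad = 03 55 4f 01 36 36; K' ⊕ opad = 69 3f 25 6b 5c 5c.
Inner hash: even-index sum = 359 mod 256 = 103; odd-index sum = 237 mod 256 = 237 → 67 ed.
Outer hash (recomputed tag): even-index sum = 337 mod 256 = 81; odd-index sum = 499 mod 256 = 243 → 51 f3.
Recomputed tag = 51f3; claimed = 51f3 → match.

valid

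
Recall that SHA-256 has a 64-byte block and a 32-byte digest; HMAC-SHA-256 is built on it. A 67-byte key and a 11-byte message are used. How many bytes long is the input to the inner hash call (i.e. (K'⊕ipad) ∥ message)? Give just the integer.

Key is 67 > 64 bytes, so it is hashed to 32 bytes then zero-padded to 64: |K'| = 64.
Inner input = (K'⊕ipad) ∥ m → 64 + 11 = 75 bytes.

75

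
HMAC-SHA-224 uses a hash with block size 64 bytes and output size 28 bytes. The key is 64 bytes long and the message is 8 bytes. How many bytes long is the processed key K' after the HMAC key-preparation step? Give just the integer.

Key is 64 ≤ 64 bytes, zero-padded: |K'| = 64.

64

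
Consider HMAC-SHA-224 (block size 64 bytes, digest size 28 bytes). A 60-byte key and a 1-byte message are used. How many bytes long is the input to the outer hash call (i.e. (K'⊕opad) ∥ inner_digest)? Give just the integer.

92

Key is 60 ≤ 64 bytes, zero-padded: |K'| = 64.
Outer input = (K'⊕opad) ∥ H(inner) → 64 + 28 = 92 bytes.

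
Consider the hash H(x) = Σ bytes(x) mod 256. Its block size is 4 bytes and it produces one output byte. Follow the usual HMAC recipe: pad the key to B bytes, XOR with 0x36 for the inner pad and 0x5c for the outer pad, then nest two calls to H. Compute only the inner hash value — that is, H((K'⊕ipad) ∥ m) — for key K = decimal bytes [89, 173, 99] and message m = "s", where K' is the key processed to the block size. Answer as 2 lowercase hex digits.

Key decimal bytes [89, 173, 99] = 59 ad 63 is 3 bytes ≤ B = 4; zero-pad to 4 bytes: K' = 59 ad 63 00.
K' ⊕ ipad = 6f 9b 55 36.
Inner input = 6f 9b 55 36 ∥ 73.
Inner hash: sum = 111+155+85+54+115 = 520; mod 256 = 8 → 08.

08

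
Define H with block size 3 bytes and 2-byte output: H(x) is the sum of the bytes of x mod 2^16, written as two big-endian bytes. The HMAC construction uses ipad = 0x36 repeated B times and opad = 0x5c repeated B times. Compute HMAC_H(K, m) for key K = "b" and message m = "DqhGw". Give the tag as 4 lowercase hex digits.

0193

Key "b" = 62 is 1 byte ≤ B = 3; zero-pad to 3 bytes: K' = 62 00 00.
K' ⊕ ipad = 54 36 36.  K' ⊕ opad = 3e 5c 5c.
Inner input = (K'⊕ipad) ∥ m = 54 36 36 ∥ 44 71 68 47 77.
Inner hash: sum = 84+54+54+68+113+104+71+119 = 667 → 02 9b.
Outer input = (K'⊕opad) ∥ inner = 3e 5c 5c ∥ 02 9b.
Outer hash (tag): sum = 62+92+92+2+155 = 403 → 01 93.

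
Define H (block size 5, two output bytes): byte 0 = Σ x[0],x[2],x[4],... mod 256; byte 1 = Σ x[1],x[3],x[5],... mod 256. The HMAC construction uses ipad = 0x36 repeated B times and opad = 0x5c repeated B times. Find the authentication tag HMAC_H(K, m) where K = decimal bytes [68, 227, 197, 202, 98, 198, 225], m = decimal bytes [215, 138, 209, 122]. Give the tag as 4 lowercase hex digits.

Key decimal bytes [68, 227, 197, 202, 98, 198, 225] = 44 e3 c5 ca 62 c6 e1 is 7 bytes > B = 5, so hash it first: H(key) = 4c 73, then zero-pad to 5 bytes: K' = 4c 73 00 00 00.
K' ⊕ ipad = 7a 45 36 36 36.  K' ⊕ opad = 10 2f 5c 5c 5c.
Inner input = (K'⊕ipad) ∥ m = 7a 45 36 36 36 ∥ d7 8a d1 7a.
Inner hash: even-index sum = 490 mod 256 = 234; odd-index sum = 547 mod 256 = 35 → ea 23.
Outer input = (K'⊕opad) ∥ inner = 10 2f 5c 5c 5c ∥ ea 23.
Outer hash (tag): even-index sum = 235 mod 256 = 235; odd-index sum = 373 mod 256 = 117 → eb 75.

eb75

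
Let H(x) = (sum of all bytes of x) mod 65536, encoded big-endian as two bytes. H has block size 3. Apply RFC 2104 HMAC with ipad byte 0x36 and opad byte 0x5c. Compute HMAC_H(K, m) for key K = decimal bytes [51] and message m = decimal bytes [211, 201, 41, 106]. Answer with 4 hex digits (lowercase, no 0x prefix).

Key decimal bytes [51] = 33 is 1 byte ≤ B = 3; zero-pad to 3 bytes: K' = 33 00 00.
K' ⊕ ipad = 05 36 36.  K' ⊕ opad = 6f 5c 5c.
Inner input = (K'⊕ipad) ∥ m = 05 36 36 ∥ d3 c9 29 6a.
Inner hash: sum = 5+54+54+211+201+41+106 = 672 → 02 a0.
Outer input = (K'⊕opad) ∥ inner = 6f 5c 5c ∥ 02 a0.
Outer hash (tag): sum = 111+92+92+2+160 = 457 → 01 c9.

01c9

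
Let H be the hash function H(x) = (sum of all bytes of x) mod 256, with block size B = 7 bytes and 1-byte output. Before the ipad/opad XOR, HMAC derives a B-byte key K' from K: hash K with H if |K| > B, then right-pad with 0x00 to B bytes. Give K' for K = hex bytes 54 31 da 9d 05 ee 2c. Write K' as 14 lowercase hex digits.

Key hex bytes 54 31 da 9d 05 ee 2c is exactly B = 7 bytes: K' = 54 31 da 9d 05 ee 2c.

5431da9d05ee2c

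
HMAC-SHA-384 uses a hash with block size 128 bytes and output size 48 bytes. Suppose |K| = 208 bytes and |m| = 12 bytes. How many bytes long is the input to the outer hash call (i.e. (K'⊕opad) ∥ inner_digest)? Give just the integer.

Key is 208 > 128 bytes, so it is hashed to 48 bytes then zero-padded to 128: |K'| = 128.
Outer input = (K'⊕opad) ∥ H(inner) → 128 + 48 = 176 bytes.

176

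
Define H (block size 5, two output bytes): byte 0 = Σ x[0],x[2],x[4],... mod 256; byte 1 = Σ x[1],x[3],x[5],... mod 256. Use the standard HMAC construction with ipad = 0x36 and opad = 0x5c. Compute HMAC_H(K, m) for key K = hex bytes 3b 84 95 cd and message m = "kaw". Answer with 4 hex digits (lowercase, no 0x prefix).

Key hex bytes 3b 84 95 cd is 4 bytes ≤ B = 5; zero-pad to 5 bytes: K' = 3b 84 95 cd 00.
K' ⊕ ipad = 0d b2 a3 fb 36.  K' ⊕ opad = 67 d8 c9 91 5c.
Inner input = (K'⊕ipad) ∥ m = 0d b2 a3 fb 36 ∥ 6b 61 77.
Inner hash: even-index sum = 327 mod 256 = 71; odd-index sum = 655 mod 256 = 143 → 47 8f.
Outer input = (K'⊕opad) ∥ inner = 67 d8 c9 91 5c ∥ 47 8f.
Outer hash (tag): even-index sum = 539 mod 256 = 27; odd-index sum = 432 mod 256 = 176 → 1b b0.

1bb0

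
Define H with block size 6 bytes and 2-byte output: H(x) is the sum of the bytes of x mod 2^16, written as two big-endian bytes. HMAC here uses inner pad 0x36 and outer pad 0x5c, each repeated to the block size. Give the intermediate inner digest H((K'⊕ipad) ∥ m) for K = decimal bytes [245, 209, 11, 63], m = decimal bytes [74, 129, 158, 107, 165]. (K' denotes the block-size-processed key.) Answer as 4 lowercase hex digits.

Key decimal bytes [245, 209, 11, 63] = f5 d1 0b 3f is 4 bytes ≤ B = 6; zero-pad to 6 bytes: K' = f5 d1 0b 3f 00 00.
K' ⊕ ipad = c3 e7 3d 09 36 36.
Inner input = c3 e7 3d 09 36 36 ∥ 4a 81 9e 6b a5.
Inner hash: sum = 195+231+61+9+54+54+74+129+158+107+165 = 1237 → 04 d5.

04d5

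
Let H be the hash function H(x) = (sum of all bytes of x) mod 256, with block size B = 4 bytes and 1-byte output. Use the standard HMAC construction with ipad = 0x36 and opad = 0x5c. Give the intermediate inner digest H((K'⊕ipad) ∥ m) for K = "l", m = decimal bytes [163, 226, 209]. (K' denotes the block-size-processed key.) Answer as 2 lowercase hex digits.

Key "l" = 6c is 1 byte ≤ B = 4; zero-pad to 4 bytes: K' = 6c 00 00 00.
K' ⊕ ipad = 5a 36 36 36.
Inner input = 5a 36 36 36 ∥ a3 e2 d1.
Inner hash: sum = 90+54+54+54+163+226+209 = 850; mod 256 = 82 → 52.

52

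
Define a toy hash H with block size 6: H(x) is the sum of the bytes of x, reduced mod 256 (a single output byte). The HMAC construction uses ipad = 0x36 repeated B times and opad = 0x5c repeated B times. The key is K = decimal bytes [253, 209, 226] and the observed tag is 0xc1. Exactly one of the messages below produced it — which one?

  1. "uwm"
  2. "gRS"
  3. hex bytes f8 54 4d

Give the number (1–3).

Key decimal bytes [253, 209, 226] = fd d1 e2 is 3 bytes ≤ B = 6; zero-pad to 6 bytes: K' = fd d1 e2 00 00 00.
K' ⊕ ipad = cb e7 d4 36 36 36; K' ⊕ opad = a1 8d be 5c 5c 5c.
m1: inner = H(cb e7 d4 36 36 36 75 77 6d) = 81; tag = H(a1 8d be 5c 5c 5c 81) = 81
m2: inner = H(cb e7 d4 36 36 36 67 52 53) = 34; tag = H(a1 8d be 5c 5c 5c 34) = 34
m3: inner = H(cb e7 d4 36 36 36 f8 54 4d) = c1; tag = H(a1 8d be 5c 5c 5c c1) = c1 ← matches

3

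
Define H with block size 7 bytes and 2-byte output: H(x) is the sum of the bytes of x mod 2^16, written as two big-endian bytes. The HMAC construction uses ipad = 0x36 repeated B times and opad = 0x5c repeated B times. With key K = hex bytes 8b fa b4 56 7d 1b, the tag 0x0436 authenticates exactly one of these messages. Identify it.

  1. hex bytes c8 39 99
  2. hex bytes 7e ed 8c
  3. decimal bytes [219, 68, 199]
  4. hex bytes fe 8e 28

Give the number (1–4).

Key hex bytes 8b fa b4 56 7d 1b is 6 bytes ≤ B = 7; zero-pad to 7 bytes: K' = 8b fa b4 56 7d 1b 00.
K' ⊕ ipad = bd cc 82 60 4b 2d 36; K' ⊕ opad = d7 a6 e8 0a 21 47 5c.
m1: inner = H(bd cc 82 60 4b 2d 36 c8 39 99) = 04 b3; tag = H(d7 a6 e8 0a 21 47 5c 04 b3) = 03ea
m2: inner = H(bd cc 82 60 4b 2d 36 7e ed 8c) = 05 10; tag = H(d7 a6 e8 0a 21 47 5c 05 10) = 0348
m3: inner = H(bd cc 82 60 4b 2d 36 db 44 c7) = 04 ff; tag = H(d7 a6 e8 0a 21 47 5c 04 ff) = 0436 ← matches
m4: inner = H(bd cc 82 60 4b 2d 36 fe 8e 28) = 04 cd; tag = H(d7 a6 e8 0a 21 47 5c 04 cd) = 0404

3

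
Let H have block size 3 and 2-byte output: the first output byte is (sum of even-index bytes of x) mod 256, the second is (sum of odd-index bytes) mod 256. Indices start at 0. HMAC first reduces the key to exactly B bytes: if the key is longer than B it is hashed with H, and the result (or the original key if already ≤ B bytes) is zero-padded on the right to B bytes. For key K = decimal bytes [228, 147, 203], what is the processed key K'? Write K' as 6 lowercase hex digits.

Key decimal bytes [228, 147, 203] = e4 93 cb is exactly B = 3 bytes: K' = e4 93 cb.

e493cb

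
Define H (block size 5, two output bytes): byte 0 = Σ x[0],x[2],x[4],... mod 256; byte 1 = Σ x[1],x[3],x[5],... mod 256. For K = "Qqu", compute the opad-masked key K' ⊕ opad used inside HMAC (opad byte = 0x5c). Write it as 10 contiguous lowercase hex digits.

Key "Qqu" = 51 71 75 is 3 bytes ≤ B = 5; zero-pad to 5 bytes: K' = 51 71 75 00 00.
XOR each byte with 0x5c: 51⊕5c=0d, 71⊕5c=2d, 75⊕5c=29, 00⊕5c=5c, 00⊕5c=5c.

0d2d295c5c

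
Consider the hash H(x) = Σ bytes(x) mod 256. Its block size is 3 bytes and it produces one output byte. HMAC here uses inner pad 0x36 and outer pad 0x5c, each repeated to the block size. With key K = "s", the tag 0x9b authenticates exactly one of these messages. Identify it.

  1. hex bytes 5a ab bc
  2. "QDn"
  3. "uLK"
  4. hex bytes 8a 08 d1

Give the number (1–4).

2

Key "s" = 73 is 1 byte ≤ B = 3; zero-pad to 3 bytes: K' = 73 00 00.
K' ⊕ ipad = 45 36 36; K' ⊕ opad = 2f 5c 5c.
m1: inner = H(45 36 36 5a ab bc) = 72; tag = H(2f 5c 5c 72) = 59
m2: inner = H(45 36 36 51 44 6e) = b4; tag = H(2f 5c 5c b4) = 9b ← matches
m3: inner = H(45 36 36 75 4c 4b) = bd; tag = H(2f 5c 5c bd) = a4
m4: inner = H(45 36 36 8a 08 d1) = 14; tag = H(2f 5c 5c 14) = fb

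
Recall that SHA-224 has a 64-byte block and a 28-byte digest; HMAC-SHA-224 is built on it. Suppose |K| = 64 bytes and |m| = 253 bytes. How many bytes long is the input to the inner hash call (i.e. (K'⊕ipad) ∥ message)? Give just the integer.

Key is 64 ≤ 64 bytes, zero-padded: |K'| = 64.
Inner input = (K'⊕ipad) ∥ m → 64 + 253 = 317 bytes.

317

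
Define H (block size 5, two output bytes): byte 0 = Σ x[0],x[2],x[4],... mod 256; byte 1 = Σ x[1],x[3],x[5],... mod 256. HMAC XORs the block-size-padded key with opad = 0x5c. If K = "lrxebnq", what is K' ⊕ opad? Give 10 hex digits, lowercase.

Key "lrxebnq" = 6c 72 78 65 62 6e 71 is 7 bytes > B = 5, so hash it first: H(key) = b7 45, then zero-pad to 5 bytes: K' = b7 45 00 00 00.
XOR each byte with 0x5c: b7⊕5c=eb, 45⊕5c=19, 00⊕5c=5c, 00⊕5c=5c, 00⊕5c=5c.

eb195c5c5c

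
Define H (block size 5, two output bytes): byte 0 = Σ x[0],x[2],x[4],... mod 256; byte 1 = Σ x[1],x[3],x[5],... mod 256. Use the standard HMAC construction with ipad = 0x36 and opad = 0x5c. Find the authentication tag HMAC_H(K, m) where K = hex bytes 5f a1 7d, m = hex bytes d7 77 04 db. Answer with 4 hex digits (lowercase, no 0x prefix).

2895

Key hex bytes 5f a1 7d is 3 bytes ≤ B = 5; zero-pad to 5 bytes: K' = 5f a1 7d 00 00.
K' ⊕ ipad = 69 97 4b 36 36.  K' ⊕ opad = 03 fd 21 5c 5c.
Inner input = (K'⊕ipad) ∥ m = 69 97 4b 36 36 ∥ d7 77 04 db.
Inner hash: even-index sum = 572 mod 256 = 60; odd-index sum = 424 mod 256 = 168 → 3c a8.
Outer input = (K'⊕opad) ∥ inner = 03 fd 21 5c 5c ∥ 3c a8.
Outer hash (tag): even-index sum = 296 mod 256 = 40; odd-index sum = 405 mod 256 = 149 → 28 95.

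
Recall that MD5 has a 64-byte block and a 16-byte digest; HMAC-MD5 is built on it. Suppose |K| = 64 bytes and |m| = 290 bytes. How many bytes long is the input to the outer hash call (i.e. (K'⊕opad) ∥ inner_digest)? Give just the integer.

Key is 64 ≤ 64 bytes, zero-padded: |K'| = 64.
Outer input = (K'⊕opad) ∥ H(inner) → 64 + 16 = 80 bytes.

80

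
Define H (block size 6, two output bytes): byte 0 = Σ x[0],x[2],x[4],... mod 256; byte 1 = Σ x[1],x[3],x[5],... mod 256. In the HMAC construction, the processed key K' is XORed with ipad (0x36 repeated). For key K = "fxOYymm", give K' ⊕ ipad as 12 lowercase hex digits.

Key "fxOYymm" = 66 78 4f 59 79 6d 6d is 7 bytes > B = 6, so hash it first: H(key) = 9b 3e, then zero-pad to 6 bytes: K' = 9b 3e 00 00 00 00.
XOR each byte with 0x36: 9b⊕36=ad, 3e⊕36=08, 00⊕36=36, 00⊕36=36, 00⊕36=36, 00⊕36=36.

ad0836363636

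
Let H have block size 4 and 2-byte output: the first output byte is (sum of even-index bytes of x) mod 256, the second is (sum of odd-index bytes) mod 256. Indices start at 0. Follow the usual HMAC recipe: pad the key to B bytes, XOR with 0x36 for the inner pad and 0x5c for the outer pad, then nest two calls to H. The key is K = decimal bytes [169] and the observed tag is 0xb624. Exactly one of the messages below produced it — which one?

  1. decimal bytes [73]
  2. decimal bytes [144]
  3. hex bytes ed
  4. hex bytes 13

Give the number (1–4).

2

Key decimal bytes [169] = a9 is 1 byte ≤ B = 4; zero-pad to 4 bytes: K' = a9 00 00 00.
K' ⊕ ipad = 9f 36 36 36; K' ⊕ opad = f5 5c 5c 5c.
m1: inner = H(9f 36 36 36 49) = 1e 6c; tag = H(f5 5c 5c 5c 1e 6c) = 6f24
m2: inner = H(9f 36 36 36 90) = 65 6c; tag = H(f5 5c 5c 5c 65 6c) = b624 ← matches
m3: inner = H(9f 36 36 36 ed) = c2 6c; tag = H(f5 5c 5c 5c c2 6c) = 1324
m4: inner = H(9f 36 36 36 13) = e8 6c; tag = H(f5 5c 5c 5c e8 6c) = 3924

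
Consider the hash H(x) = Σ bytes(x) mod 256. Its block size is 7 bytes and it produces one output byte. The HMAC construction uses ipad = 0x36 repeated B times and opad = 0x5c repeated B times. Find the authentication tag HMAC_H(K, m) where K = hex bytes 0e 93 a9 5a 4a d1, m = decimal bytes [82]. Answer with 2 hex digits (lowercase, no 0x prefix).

ee

Key hex bytes 0e 93 a9 5a 4a d1 is 6 bytes ≤ B = 7; zero-pad to 7 bytes: K' = 0e 93 a9 5a 4a d1 00.
K' ⊕ ipad = 38 a5 9f 6c 7c e7 36.  K' ⊕ opad = 52 cf f5 06 16 8d 5c.
Inner input = (K'⊕ipad) ∥ m = 38 a5 9f 6c 7c e7 36 ∥ 52.
Inner hash: sum = 56+165+159+108+124+231+54+82 = 979; mod 256 = 211 → d3.
Outer input = (K'⊕opad) ∥ inner = 52 cf f5 06 16 8d 5c ∥ d3.
Outer hash (tag): sum = 82+207+245+6+22+141+92+211 = 1006; mod 256 = 238 → ee.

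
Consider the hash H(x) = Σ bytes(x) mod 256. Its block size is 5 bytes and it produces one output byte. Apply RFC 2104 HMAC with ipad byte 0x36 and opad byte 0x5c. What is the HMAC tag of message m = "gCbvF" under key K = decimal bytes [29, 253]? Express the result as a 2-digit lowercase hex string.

Key decimal bytes [29, 253] = 1d fd is 2 bytes ≤ B = 5; zero-pad to 5 bytes: K' = 1d fd 00 00 00.
K' ⊕ ipad = 2b cb 36 36 36.  K' ⊕ opad = 41 a1 5c 5c 5c.
Inner input = (K'⊕ipad) ∥ m = 2b cb 36 36 36 ∥ 67 43 62 76 46.
Inner hash: sum = 43+203+54+54+54+103+67+98+118+70 = 864; mod 256 = 96 → 60.
Outer input = (K'⊕opad) ∥ inner = 41 a1 5c 5c 5c ∥ 60.
Outer hash (tag): sum = 65+161+92+92+92+96 = 598; mod 256 = 86 → 56.

56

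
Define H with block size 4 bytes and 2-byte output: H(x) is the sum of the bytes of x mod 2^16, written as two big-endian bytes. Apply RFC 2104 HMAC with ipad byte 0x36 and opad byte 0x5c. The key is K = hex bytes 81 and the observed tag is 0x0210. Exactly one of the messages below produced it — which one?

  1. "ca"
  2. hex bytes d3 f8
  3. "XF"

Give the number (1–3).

Key hex bytes 81 is 1 byte ≤ B = 4; zero-pad to 4 bytes: K' = 81 00 00 00.
K' ⊕ ipad = b7 36 36 36; K' ⊕ opad = dd 5c 5c 5c.
m1: inner = H(b7 36 36 36 63 61) = 02 1d; tag = H(dd 5c 5c 5c 02 1d) = 0210 ← matches
m2: inner = H(b7 36 36 36 d3 f8) = 03 24; tag = H(dd 5c 5c 5c 03 24) = 0218
m3: inner = H(b7 36 36 36 58 46) = 01 f7; tag = H(dd 5c 5c 5c 01 f7) = 02e9

1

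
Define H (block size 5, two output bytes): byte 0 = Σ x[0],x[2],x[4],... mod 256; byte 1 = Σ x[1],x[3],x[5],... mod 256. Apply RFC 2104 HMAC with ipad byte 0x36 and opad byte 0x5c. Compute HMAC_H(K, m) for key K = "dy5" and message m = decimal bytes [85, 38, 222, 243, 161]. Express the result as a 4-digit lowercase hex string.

Key "dy5" = 64 79 35 is 3 bytes ≤ B = 5; zero-pad to 5 bytes: K' = 64 79 35 00 00.
K' ⊕ ipad = 52 4f 03 36 36.  K' ⊕ opad = 38 25 69 5c 5c.
Inner input = (K'⊕ipad) ∥ m = 52 4f 03 36 36 ∥ 55 26 de f3 a1.
Inner hash: even-index sum = 420 mod 256 = 164; odd-index sum = 601 mod 256 = 89 → a4 59.
Outer input = (K'⊕opad) ∥ inner = 38 25 69 5c 5c ∥ a4 59.
Outer hash (tag): even-index sum = 342 mod 256 = 86; odd-index sum = 293 mod 256 = 37 → 56 25.

5625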